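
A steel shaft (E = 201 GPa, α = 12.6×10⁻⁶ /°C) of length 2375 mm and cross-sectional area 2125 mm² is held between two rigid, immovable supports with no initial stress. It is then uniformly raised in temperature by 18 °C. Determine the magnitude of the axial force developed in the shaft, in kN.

P ≈ 96.9 kN (compressive)

The ends cannot move, so σ = EαΔT = 201×10³ × 12.6×10⁻⁶ × 18 = 45.59 MPa.
P = AEαΔT = 2125 × 201×10³ × 12.6×10⁻⁶ × 18 = 96.87 kN (compressive).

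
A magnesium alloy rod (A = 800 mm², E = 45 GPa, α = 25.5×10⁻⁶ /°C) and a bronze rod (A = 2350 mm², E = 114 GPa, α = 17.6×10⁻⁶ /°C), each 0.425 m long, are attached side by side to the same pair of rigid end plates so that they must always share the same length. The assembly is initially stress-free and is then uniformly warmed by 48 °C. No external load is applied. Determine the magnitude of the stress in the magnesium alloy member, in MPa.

Equilibrium of a rigid end plate with no external load gives equal and opposite internal forces ±P in the two members. Since α_{magnesium alloy} > α_{bronze}, heating drives the magnesium alloy into compression and the bronze into tension.
Equating the net (thermal + elastic) strains gives |α₁ − α₂|·ΔT = P·[1/(A₁E₁) + 1/(A₂E₂)].
|α₁ − α₂|·ΔT = 7.9×10⁻⁶ × 48 = 0.0003792.
1/(A₁E₁) + 1/(A₂E₂) = 1/(800×45×10³) + 1/(2350×114×10³) = 3.151×10⁻⁸ N⁻¹.
So P = 0.0003792 / 3.151×10⁻⁸ = 12.03 kN.
σ_{magnesium alloy} = P/A₁ = 12030/800 = 15.04 MPa, compressive.

σ ≈ 15 MPa (compressive)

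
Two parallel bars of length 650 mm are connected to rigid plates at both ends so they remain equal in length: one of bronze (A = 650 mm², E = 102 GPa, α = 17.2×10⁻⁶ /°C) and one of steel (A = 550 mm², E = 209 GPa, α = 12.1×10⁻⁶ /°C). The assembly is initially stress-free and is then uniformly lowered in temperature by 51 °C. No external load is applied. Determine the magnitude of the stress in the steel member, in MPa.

σ ≈ 19.9 MPa (compressive)

The bronze has the larger α, so on cooling it would change length more than the steel if both were free. The rigid plates force a common final length, so the bronze is put into tension and the steel into compression, with equal and opposite forces P (no external load).
Compatibility of the two members (thermal + elastic change equal): (α₁ − α₂)ΔT = P·[1/(A₁E₁) + 1/(A₂E₂)].
|α₁ − α₂|·ΔT = 5.1×10⁻⁶ × 51 = 0.0002601.
1/(A₁E₁) + 1/(A₂E₂) = 1/(650×102×10³) + 1/(550×209×10³) = 2.378×10⁻⁸ N⁻¹.
P = 0.0002601 / 2.378×10⁻⁸ = 10940 N = 10.94 kN.
σ_{steel} = P/A₂ = 10940/550 = 19.88 MPa, compressive.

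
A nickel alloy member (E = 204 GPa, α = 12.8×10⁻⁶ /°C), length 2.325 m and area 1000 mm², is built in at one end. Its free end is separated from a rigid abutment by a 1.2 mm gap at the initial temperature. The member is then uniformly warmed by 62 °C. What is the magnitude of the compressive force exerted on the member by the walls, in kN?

If the wall were absent the member would grow by αΔT L = 12.8×10⁻⁶ × 62 × 2325 = 1.845 mm.
The gap closes (δ_free > 1.2 mm) and the wall then resists a further 1.845 − 1.2 = 0.6451 mm of expansion.
That suppressed elongation corresponds to σ = E·Δ/L = 204×10³ × 0.6451/2325 = 56.6 MPa.
Force on the wall = σA = 56.6 × 1000 mm² = 56.6 kN.

P ≈ 56.6 kN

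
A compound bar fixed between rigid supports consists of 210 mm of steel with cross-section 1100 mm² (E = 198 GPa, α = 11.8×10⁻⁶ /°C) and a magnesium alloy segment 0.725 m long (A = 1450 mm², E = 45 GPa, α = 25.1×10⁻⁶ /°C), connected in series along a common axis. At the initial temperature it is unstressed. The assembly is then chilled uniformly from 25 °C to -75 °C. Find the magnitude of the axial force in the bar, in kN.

P ≈ 171 kN (tensile)

Free thermal contraction of the whole bar: Σ αᵢΔT Lᵢ = 11.8×10⁻⁶×100×210 + 25.1×10⁻⁶×100×725 = 2.068 mm.
The rigid supports impose zero overall length change; the single axial force P common to all segments must satisfy P Σ Lᵢ/(AᵢEᵢ) = δ_free.
The series flexibility is Σ Lᵢ/(AᵢEᵢ) = 210/(1100×198×10³) + 725/(1450×45×10³) = 1.208×10⁻⁵ mm/N.
So P = 2.068 / 1.208×10⁻⁵ = 171.2 kN, tensile.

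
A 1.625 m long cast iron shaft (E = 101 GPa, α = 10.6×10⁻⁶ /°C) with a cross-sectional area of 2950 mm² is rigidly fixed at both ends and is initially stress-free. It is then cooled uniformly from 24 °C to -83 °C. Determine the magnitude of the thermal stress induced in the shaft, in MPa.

The supports are rigid, so the total axial strain is zero. The restrained thermal strain is ε = αΔT = 10.6×10⁻⁶ × 107 = 1134.2×10⁻⁶.
Hence σ = E·αΔT = 101×10³ × 1134.2×10⁻⁶ = 114.6 MPa, tensile.

σ ≈ 115 MPa (tensile)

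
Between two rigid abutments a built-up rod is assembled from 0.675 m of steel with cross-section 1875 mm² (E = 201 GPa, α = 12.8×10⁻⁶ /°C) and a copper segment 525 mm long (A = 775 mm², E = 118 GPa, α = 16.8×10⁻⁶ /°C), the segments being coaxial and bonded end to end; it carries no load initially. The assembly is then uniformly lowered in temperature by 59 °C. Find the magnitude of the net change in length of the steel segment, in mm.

With the walls removed the bar would change length by δ_free = Σ αᵢΔT Lᵢ = 12.8×10⁻⁶×59×675 + 16.8×10⁻⁶×59×525 = 1.03 mm.
The walls prevent any net length change, so an axial force P (same in every segment) develops. Compatibility: P · Σ Lᵢ/(AᵢEᵢ) = δ_free.
Σ Lᵢ/(AᵢEᵢ) = 675/(1875×201×10³) + 525/(775×118×10³) = 7.532×10⁻⁶ mm/N.
Hence P = δ_free / Σ(L/AE) = 1.03/7.532×10⁻⁶ = 136.8 kN (tensile).
For the steel segment, free thermal change = 12.8×10⁻⁶×59×675 = 0.5098 mm and elastic change from P = 136800×675/(1875×201×10³) = 0.245 mm; these oppose, so the net change is 0.265 mm (segment shortens).

|ΔL| ≈ 0.265 mm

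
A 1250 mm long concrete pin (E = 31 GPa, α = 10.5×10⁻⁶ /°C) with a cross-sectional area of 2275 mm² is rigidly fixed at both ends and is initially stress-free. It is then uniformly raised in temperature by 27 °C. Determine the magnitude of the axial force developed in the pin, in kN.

With zero net strain, σ = E·αΔT = 31 GPa × 10.5×10⁻⁶ × 27 = 8.789 MPa.
Axial force P = σA = 8.789 × 2275 = 19990 N = 19.99 kN, compressive.

P ≈ 20 kN (compressive)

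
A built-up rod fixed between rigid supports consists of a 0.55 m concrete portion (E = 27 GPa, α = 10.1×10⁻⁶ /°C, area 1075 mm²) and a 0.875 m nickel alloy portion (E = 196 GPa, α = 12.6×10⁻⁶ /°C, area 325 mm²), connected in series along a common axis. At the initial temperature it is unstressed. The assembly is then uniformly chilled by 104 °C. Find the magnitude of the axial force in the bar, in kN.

P ≈ 52.8 kN (tensile)

If the supports were absent, the total length change would be Σ αᵢΔT Lᵢ = 10.1×10⁻⁶×104×550 + 12.6×10⁻⁶×104×875 = 1.724 mm.
The walls prevent any net length change, so an axial force P (same in every segment) develops. Compatibility: P · Σ Lᵢ/(AᵢEᵢ) = δ_free.
Σ Lᵢ/(AᵢEᵢ) = 550/(1075×27×10³) + 875/(325×196×10³) = 3.269×10⁻⁵ mm/N.
So P = 1.724 / 3.269×10⁻⁵ = 52.75 kN, tensile.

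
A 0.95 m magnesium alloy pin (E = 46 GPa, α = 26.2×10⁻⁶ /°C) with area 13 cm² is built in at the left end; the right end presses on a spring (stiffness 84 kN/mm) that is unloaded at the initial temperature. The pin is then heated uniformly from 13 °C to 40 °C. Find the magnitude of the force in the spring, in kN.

Free thermal expansion: δ_free = αΔT L = 26.2×10⁻⁶ × 27 × 950 = 0.672 mm.
With a force P in the spring, the elastic change of the pin is PL/(AE) and that of the spring is P/k; compatibility requires their sum to equal δ_free.
So P = δ_free / [L/(AE) + 1/k] = 0.672 / [ 950/(1300×46×10³) + 1/(84×10³) ].
P = 0.672 / 2.779×10⁻⁵ = 24180 N.

P ≈ 24.2 kN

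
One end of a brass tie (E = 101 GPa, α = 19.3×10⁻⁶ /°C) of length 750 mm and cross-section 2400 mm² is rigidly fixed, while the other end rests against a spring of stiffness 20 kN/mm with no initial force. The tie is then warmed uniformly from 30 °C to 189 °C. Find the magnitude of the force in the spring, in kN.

The unrestrained thermal change is αΔT L = 19.3×10⁻⁶ × 159 × 750 = 2.302 mm.
Let P be the compressive force at the spring. The tie shortens elastically by PL/(AE) and the spring compresses by P/k; together these equal δ_free.
So P = δ_free / [L/(AE) + 1/k] = 2.302 / [ 750/(2400×101×10³) + 1/(20×10³) ].
P = 2.302 / 5.309×10⁻⁵ = 43350 N.

P ≈ 43.3 kN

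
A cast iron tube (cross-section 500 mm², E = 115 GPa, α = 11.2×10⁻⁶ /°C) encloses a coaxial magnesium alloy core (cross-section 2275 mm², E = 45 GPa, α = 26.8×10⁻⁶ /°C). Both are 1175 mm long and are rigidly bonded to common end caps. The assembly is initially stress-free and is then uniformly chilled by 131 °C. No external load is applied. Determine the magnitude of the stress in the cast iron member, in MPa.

Both members must finish at the same length. With the larger α, the magnesium alloy tends to over-contract; the plates restrain it, putting the magnesium alloy in tension and the cast iron in compression. With no external load the two internal forces are equal and opposite, magnitude P.
Setting the final lengths equal and cancelling L: (α₁ − α₂)ΔT = P/(A₁E₁) + P/(A₂E₂).
|α₁ − α₂|·ΔT = 15.6×10⁻⁶ × 131 = 0.002044.
1/(A₁E₁) + 1/(A₂E₂) = 1/(500×115×10³) + 1/(2275×45×10³) = 2.716×10⁻⁸ N⁻¹.
So P = 0.002044 / 2.716×10⁻⁸ = 75.24 kN.
σ_{cast iron} = P/A₁ = 75240/500 = 150.5 MPa, compressive.

σ ≈ 150 MPa (compressive)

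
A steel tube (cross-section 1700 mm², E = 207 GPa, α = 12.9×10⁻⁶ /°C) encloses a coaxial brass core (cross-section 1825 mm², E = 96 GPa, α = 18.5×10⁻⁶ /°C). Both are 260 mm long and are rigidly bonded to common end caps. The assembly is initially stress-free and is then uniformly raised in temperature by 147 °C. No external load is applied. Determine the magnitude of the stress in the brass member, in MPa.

The brass has the larger α, so on heating it would change length more than the steel if both were free. The rigid plates force a common final length, so the brass is put into compression and the steel into tension, with equal and opposite forces P (no external load).
Setting the final lengths equal and cancelling L: (α₁ − α₂)ΔT = P/(A₁E₁) + P/(A₂E₂).
|α₁ − α₂|·ΔT = 5.6×10⁻⁶ × 147 = 0.0008232.
1/(A₁E₁) + 1/(A₂E₂) = 1/(1700×207×10³) + 1/(1825×96×10³) = 8.549×10⁻⁹ N⁻¹.
P = 0.0008232 / 8.549×10⁻⁹ = 96290 N = 96.29 kN.
σ_{brass} = P/A₂ = 96290/1825 = 52.76 MPa, compressive.

σ ≈ 52.8 MPa (compressive)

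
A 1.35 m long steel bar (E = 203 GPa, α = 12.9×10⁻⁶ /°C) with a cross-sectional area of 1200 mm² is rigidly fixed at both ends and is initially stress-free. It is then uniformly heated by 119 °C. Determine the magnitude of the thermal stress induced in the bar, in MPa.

The supports are rigid, so the total axial strain is zero. The restrained thermal strain is ε = αΔT = 12.9×10⁻⁶ × 119 = 1535.1×10⁻⁶.
σ = EαΔT = 203×10³ × 12.9×10⁻⁶ × 119 = 311.6 MPa (compressive; the bar is trying to expand).

σ ≈ 312 MPa (compressive)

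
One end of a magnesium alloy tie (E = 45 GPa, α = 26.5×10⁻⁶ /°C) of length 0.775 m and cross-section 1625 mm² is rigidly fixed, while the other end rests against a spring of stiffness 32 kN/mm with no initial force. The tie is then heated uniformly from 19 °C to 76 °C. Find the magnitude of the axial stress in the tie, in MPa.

σ ≈ 17.2 MPa (compressive)

If the spring were absent the tie would lengthen by αΔT L = 26.5×10⁻⁶ × 57 × 775 = 1.171 mm.
With a force P in the spring, the elastic change of the tie is PL/(AE) and that of the spring is P/k; compatibility requires their sum to equal δ_free.
P [ L/(AE) + 1/k ] = δ_free → P [ 775/(1625×45×10³) + 1/(32×10³) ] = 1.171.
P = 1.171 / 4.185×10⁻⁵ = 27970 N.
σ = P/A = 27970/1625 = 17.21 MPa.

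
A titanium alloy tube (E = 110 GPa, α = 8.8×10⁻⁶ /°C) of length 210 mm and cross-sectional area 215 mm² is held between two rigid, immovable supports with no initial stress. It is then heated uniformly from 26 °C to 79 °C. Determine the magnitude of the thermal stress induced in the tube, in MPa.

The supports are rigid, so the total axial strain is zero. The restrained thermal strain is ε = αΔT = 8.8×10⁻⁶ × 53 = 466.4×10⁻⁶.
The stress required to suppress this strain is σ = Eε = 110×10³ × 466.4×10⁻⁶ = 51.3 MPa, compressive since the tube is trying to expand.

σ ≈ 51.3 MPa (compressive)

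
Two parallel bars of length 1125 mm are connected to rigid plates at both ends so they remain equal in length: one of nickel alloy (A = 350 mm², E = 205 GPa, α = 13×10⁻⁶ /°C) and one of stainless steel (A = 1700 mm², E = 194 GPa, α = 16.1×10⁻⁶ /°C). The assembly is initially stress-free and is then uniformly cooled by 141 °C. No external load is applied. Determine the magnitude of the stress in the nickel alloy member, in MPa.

σ ≈ 73.6 MPa (compressive)

Both members must finish at the same length. With the larger α, the stainless steel tends to over-contract; the plates restrain it, putting the stainless steel in tension and the nickel alloy in compression. With no external load the two internal forces are equal and opposite, magnitude P.
Compatibility of the two members (thermal + elastic change equal): (α₁ − α₂)ΔT = P·[1/(A₁E₁) + 1/(A₂E₂)].
|α₁ − α₂|·ΔT = 3.1×10⁻⁶ × 141 = 0.0004371.
1/(A₁E₁) + 1/(A₂E₂) = 1/(350×205×10³) + 1/(1700×194×10³) = 1.697×10⁻⁸ N⁻¹.
So P = 0.0004371 / 1.697×10⁻⁸ = 25.76 kN.
σ_{nickel alloy} = P/A₁ = 25760/350 = 73.59 MPa, compressive.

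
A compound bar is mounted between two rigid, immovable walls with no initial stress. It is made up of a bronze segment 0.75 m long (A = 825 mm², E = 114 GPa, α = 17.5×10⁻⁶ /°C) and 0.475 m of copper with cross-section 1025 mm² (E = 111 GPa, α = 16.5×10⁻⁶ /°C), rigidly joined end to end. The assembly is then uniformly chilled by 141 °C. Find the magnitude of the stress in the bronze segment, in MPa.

Free thermal contraction of the whole bar: Σ αᵢΔT Lᵢ = 17.5×10⁻⁶×141×750 + 16.5×10⁻⁶×141×475 = 2.956 mm.
The rigid supports impose zero overall length change; the single axial force P common to all segments must satisfy P Σ Lᵢ/(AᵢEᵢ) = δ_free.
Σ Lᵢ/(AᵢEᵢ) = 750/(825×114×10³) + 475/(1025×111×10³) = 1.215×10⁻⁵ mm/N.
P = 2.956 / 1.215×10⁻⁵ = 243300 N = 243.3 kN, tensile.
σ_{bronze} = P / A = 243300 / 825 = 294.9 MPa.

σ ≈ 295 MPa (tensile)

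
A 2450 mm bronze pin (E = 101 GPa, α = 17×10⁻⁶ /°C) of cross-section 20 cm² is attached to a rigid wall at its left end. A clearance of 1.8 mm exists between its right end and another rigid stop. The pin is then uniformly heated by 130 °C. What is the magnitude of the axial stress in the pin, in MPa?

If the wall were absent the pin would grow by αΔT L = 17×10⁻⁶ × 130 × 2450 = 5.415 mm.
After closing the 1.8 mm clearance, 5.415 − 1.8 = 3.615 mm of expansion remains to be suppressed by the wall.
Compatibility: PL/(AE) = 3.615 mm, so σ = P/A = E × (3.615/2450) = 149 MPa.

σ ≈ 149 MPa (compressive)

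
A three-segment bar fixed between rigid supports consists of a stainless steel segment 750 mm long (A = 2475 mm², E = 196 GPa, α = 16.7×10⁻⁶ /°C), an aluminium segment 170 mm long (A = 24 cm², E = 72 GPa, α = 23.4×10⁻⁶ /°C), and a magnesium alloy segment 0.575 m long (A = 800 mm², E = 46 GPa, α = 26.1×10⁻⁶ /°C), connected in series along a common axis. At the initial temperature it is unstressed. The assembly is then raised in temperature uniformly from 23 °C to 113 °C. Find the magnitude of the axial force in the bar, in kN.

P ≈ 156 kN (compressive)

Free thermal expansion of the whole bar: Σ αᵢΔT Lᵢ = 16.7×10⁻⁶×90×750 + 23.4×10⁻⁶×90×170 + 26.1×10⁻⁶×90×575 = 2.836 mm.
The rigid supports impose zero overall length change; the single axial force P common to all segments must satisfy P Σ Lᵢ/(AᵢEᵢ) = δ_free.
The series flexibility is Σ Lᵢ/(AᵢEᵢ) = 750/(2475×196×10³) + 170/(2400×72×10³) + 575/(800×46×10³) = 1.815×10⁻⁵ mm/N.
P = 2.836 / 1.815×10⁻⁵ = 156200 N = 156.2 kN, compressive.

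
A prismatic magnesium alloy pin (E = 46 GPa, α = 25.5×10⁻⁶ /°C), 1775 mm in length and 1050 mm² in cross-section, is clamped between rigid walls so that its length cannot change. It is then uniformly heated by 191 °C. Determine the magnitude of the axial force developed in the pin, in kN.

P ≈ 235 kN (compressive)

With zero net strain, σ = E·αΔT = 46 GPa × 25.5×10⁻⁶ × 191 = 224 MPa.
Axial force P = σA = 224 × 1050 = 235200 N = 235.2 kN, compressive.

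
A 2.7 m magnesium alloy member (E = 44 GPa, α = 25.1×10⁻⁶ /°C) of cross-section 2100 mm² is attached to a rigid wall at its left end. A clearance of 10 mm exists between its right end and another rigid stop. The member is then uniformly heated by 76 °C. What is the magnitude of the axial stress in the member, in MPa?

σ ≈ 0 MPa

Unrestrained expansion: δ_free = αΔT L = 25.1×10⁻⁶ × 76 × 2700 = 5.151 mm.
This is smaller than the 10 mm clearance, so the member expands freely without reaching the stop — the stress is zero.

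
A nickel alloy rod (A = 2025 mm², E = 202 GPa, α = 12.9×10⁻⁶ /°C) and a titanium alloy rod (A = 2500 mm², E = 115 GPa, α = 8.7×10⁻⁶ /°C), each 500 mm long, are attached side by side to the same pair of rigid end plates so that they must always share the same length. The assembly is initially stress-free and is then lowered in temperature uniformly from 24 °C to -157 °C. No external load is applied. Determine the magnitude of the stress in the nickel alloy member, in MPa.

Equilibrium of a rigid end plate with no external load gives equal and opposite internal forces ±P in the two members. Since α_{nickel alloy} > α_{titanium alloy}, cooling drives the nickel alloy into tension and the titanium alloy into compression.
Compatibility of the two members (thermal + elastic change equal): (α₁ − α₂)ΔT = P·[1/(A₁E₁) + 1/(A₂E₂)].
|α₁ − α₂|·ΔT = 4.2×10⁻⁶ × 181 = 0.0007602.
1/(A₁E₁) + 1/(A₂E₂) = 1/(2025×202×10³) + 1/(2500×115×10³) = 5.923×10⁻⁹ N⁻¹.
So P = 0.0007602 / 5.923×10⁻⁹ = 128.3 kN.
σ_{nickel alloy} = P/A₁ = 128300/2025 = 63.38 MPa, tensile.

σ ≈ 63.4 MPa (tensile)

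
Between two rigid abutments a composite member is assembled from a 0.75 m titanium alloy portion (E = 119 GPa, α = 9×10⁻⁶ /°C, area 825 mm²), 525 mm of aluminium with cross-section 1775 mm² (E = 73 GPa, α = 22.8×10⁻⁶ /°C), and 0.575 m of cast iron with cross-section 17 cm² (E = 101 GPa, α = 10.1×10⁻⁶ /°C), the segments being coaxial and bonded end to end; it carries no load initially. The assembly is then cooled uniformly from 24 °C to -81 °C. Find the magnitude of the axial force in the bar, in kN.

With the walls removed the bar would change length by δ_free = Σ αᵢΔT Lᵢ = 9×10⁻⁶×105×750 + 22.8×10⁻⁶×105×525 + 10.1×10⁻⁶×105×575 = 2.575 mm.
The rigid supports impose zero overall length change; the single axial force P common to all segments must satisfy P Σ Lᵢ/(AᵢEᵢ) = δ_free.
Σ Lᵢ/(AᵢEᵢ) = 750/(825×119×10³) + 525/(1775×73×10³) + 575/(1700×101×10³) = 1.504×10⁻⁵ mm/N.
Hence P = δ_free / Σ(L/AE) = 2.575/1.504×10⁻⁵ = 171.2 kN (tensile).

P ≈ 171 kN (tensile)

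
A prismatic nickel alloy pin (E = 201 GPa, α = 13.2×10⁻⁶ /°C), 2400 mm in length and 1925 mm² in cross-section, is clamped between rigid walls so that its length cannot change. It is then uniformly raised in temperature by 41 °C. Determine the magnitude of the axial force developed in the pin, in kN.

P ≈ 209 kN (compressive)

Full restraint means ε = 0, so the stress is σ = EαΔT = 201×10³ × 13.2×10⁻⁶ × 41 = 108.8 MPa.
Then P = σA = 108.8 × 1925 mm² = 209.4 kN, compressive.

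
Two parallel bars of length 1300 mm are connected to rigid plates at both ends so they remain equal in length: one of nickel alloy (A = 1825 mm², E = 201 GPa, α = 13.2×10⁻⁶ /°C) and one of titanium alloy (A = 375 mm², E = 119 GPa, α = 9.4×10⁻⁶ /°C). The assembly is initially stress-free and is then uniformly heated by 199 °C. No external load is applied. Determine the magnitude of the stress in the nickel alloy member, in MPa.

σ ≈ 16.5 MPa (compressive)

The nickel alloy has the larger α, so on heating it would change length more than the titanium alloy if both were free. The rigid plates force a common final length, so the nickel alloy is put into compression and the titanium alloy into tension, with equal and opposite forces P (no external load).
Equating the net (thermal + elastic) strains gives |α₁ − α₂|·ΔT = P·[1/(A₁E₁) + 1/(A₂E₂)].
|α₁ − α₂|·ΔT = 3.8×10⁻⁶ × 199 = 0.0007562.
1/(A₁E₁) + 1/(A₂E₂) = 1/(1825×201×10³) + 1/(375×119×10³) = 2.514×10⁻⁸ N⁻¹.
So P = 0.0007562 / 2.514×10⁻⁸ = 30.09 kN.
σ_{nickel alloy} = P/A₁ = 30090/1825 = 16.49 MPa, compressive.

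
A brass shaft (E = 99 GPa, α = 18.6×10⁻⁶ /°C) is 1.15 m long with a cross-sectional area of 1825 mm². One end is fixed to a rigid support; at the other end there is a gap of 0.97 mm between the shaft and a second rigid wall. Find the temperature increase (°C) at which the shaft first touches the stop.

Contact occurs when the free expansion equals the gap: αΔT L = 0.97 mm.
ΔT = 0.97 / (18.6×10⁻⁶ × 1150) = 45.35 °C.

ΔT ≈ 45.3 °C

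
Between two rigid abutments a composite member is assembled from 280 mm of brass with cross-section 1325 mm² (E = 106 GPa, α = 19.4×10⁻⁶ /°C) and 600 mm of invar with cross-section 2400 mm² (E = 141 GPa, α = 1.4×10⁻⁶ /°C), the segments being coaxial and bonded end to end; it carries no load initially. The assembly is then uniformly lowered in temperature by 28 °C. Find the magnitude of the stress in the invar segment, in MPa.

Free thermal contraction of the whole bar: Σ αᵢΔT Lᵢ = 19.4×10⁻⁶×28×280 + 1.4×10⁻⁶×28×600 = 0.1756 mm.
Since the ends are fixed, an axial force P builds up, equal in every segment, with P · Σ Lᵢ/(AᵢEᵢ) = δ_free.
Σ Lᵢ/(AᵢEᵢ) = 280/(1325×106×10³) + 600/(2400×141×10³) = 3.767×10⁻⁶ mm/N.
So P = 0.1756 / 3.767×10⁻⁶ = 46.62 kN, tensile.
σ_{invar} = P / A = 46620 / 2400 = 19.43 MPa.

σ ≈ 19.4 MPa (tensile)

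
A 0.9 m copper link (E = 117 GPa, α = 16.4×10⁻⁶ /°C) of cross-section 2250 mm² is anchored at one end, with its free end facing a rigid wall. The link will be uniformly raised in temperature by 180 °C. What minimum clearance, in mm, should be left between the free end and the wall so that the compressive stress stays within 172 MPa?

Free expansion if unrestrained: δ_free = αΔT L = 16.4×10⁻⁶ × 180 × 900 = 2.657 mm.
A stress of 172 MPa corresponds to the wall pushing the link back by σL/E = 172×900/(117×10³) = 1.323 mm.
The gap must absorb the remainder: g_min = 2.657 − 1.323 = 1.334 mm.

g ≈ 1.33 mm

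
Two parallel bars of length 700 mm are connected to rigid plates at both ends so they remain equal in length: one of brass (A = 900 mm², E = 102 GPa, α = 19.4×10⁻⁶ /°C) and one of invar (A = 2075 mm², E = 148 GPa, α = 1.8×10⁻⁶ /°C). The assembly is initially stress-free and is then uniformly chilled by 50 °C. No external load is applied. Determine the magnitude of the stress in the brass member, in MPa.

σ ≈ 69.1 MPa (tensile)

Equilibrium of a rigid end plate with no external load gives equal and opposite internal forces ±P in the two members. Since α_{brass} > α_{invar}, cooling drives the brass into tension and the invar into compression.
Compatibility of the two members (thermal + elastic change equal): (α₁ − α₂)ΔT = P·[1/(A₁E₁) + 1/(A₂E₂)].
|α₁ − α₂|·ΔT = 17.6×10⁻⁶ × 50 = 0.00088.
1/(A₁E₁) + 1/(A₂E₂) = 1/(900×102×10³) + 1/(2075×148×10³) = 1.415×10⁻⁸ N⁻¹.
P = 0.00088 / 1.415×10⁻⁸ = 62190 N = 62.19 kN.
σ_{brass} = P/A₁ = 62190/900 = 69.1 MPa, tensile.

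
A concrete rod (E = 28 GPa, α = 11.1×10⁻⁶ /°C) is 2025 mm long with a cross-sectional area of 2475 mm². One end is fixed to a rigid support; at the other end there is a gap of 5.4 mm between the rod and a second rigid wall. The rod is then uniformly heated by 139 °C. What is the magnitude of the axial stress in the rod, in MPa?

Free thermal elongation = αΔT L = 11.1×10⁻⁶ × 139 × 2025 = 3.124 mm.
This is smaller than the 5.4 mm clearance, so the rod expands freely without reaching the stop — the stress is zero.

σ ≈ 0 MPa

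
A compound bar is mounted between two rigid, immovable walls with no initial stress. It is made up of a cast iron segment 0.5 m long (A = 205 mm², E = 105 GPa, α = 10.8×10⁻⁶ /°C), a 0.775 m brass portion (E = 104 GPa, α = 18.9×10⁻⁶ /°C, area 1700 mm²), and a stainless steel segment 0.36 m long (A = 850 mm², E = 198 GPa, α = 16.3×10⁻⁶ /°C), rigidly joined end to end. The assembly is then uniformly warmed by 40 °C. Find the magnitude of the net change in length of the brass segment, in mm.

|ΔL| ≈ 0.433 mm

If the supports were absent, the total length change would be Σ αᵢΔT Lᵢ = 10.8×10⁻⁶×40×500 + 18.9×10⁻⁶×40×775 + 16.3×10⁻⁶×40×360 = 1.037 mm.
The walls prevent any net length change, so an axial force P (same in every segment) develops. Compatibility: P · Σ Lᵢ/(AᵢEᵢ) = δ_free.
Σ Lᵢ/(AᵢEᵢ) = 500/(205×105×10³) + 775/(1700×104×10³) + 360/(850×198×10³) = 2.975×10⁻⁵ mm/N.
So P = 1.037 / 2.975×10⁻⁵ = 34.84 kN, compressive.
For the brass segment, free thermal change = 18.9×10⁻⁶×40×775 = 0.5859 mm and elastic change from P = 34840×775/(1700×104×10³) = 0.1527 mm; these oppose, so the net change is 0.433 mm (segment lengthens).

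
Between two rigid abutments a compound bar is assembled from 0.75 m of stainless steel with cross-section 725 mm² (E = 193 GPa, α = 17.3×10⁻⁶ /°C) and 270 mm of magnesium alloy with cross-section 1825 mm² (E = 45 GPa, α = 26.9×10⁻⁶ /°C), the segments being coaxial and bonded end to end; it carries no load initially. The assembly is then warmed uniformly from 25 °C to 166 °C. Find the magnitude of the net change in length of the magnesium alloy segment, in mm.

If the supports were absent, the total length change would be Σ αᵢΔT Lᵢ = 17.3×10⁻⁶×141×750 + 26.9×10⁻⁶×141×270 = 2.854 mm.
The rigid supports impose zero overall length change; the single axial force P common to all segments must satisfy P Σ Lᵢ/(AᵢEᵢ) = δ_free.
Σ Lᵢ/(AᵢEᵢ) = 750/(725×193×10³) + 270/(1825×45×10³) = 8.648×10⁻⁶ mm/N.
So P = 2.854 / 8.648×10⁻⁶ = 330 kN, compressive.
For the magnesium alloy segment, free thermal change = 26.9×10⁻⁶×141×270 = 1.024 mm and elastic change from P = 330000×270/(1825×45×10³) = 1.085 mm; these oppose, so the net change is 0.0608 mm (segment shortens).

|ΔL| ≈ 0.0608 mm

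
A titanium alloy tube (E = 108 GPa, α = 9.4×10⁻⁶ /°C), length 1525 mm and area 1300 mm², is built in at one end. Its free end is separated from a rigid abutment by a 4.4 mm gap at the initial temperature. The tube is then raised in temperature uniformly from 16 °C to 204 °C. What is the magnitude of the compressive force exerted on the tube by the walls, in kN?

Unrestrained expansion: δ_free = αΔT L = 9.4×10⁻⁶ × 188 × 1525 = 2.695 mm.
This is smaller than the 4.4 mm clearance, so the tube expands freely without reaching the stop — the stress is zero.

P ≈ 0 kN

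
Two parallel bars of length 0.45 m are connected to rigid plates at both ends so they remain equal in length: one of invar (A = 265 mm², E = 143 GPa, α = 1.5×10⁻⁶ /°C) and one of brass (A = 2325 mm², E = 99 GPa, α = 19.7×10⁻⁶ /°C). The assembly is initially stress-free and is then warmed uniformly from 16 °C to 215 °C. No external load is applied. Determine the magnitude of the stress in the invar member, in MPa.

σ ≈ 445 MPa (tensile)

Both members must finish at the same length. With the larger α, the brass tends to over-expand; the plates restrain it, putting the brass in compression and the invar in tension. With no external load the two internal forces are equal and opposite, magnitude P.
Setting the final lengths equal and cancelling L: (α₁ − α₂)ΔT = P/(A₁E₁) + P/(A₂E₂).
|α₁ − α₂|·ΔT = 18.2×10⁻⁶ × 199 = 0.003622.
1/(A₁E₁) + 1/(A₂E₂) = 1/(265×143×10³) + 1/(2325×99×10³) = 3.073×10⁻⁸ N⁻¹.
P = 0.003622 / 3.073×10⁻⁸ = 117800 N = 117.8 kN.
σ_{invar} = P/A₁ = 117800/265 = 444.7 MPa, tensile.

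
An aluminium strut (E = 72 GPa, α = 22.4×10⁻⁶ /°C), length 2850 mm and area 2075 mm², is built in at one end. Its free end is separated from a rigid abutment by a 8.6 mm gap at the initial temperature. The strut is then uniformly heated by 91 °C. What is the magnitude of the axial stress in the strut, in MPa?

σ ≈ 0 MPa

If the wall were absent the strut would grow by αΔT L = 22.4×10⁻⁶ × 91 × 2850 = 5.809 mm.
Since δ_free = 5.81 mm is less than the 8.6 mm gap, the strut never touches the wall. No axial force develops.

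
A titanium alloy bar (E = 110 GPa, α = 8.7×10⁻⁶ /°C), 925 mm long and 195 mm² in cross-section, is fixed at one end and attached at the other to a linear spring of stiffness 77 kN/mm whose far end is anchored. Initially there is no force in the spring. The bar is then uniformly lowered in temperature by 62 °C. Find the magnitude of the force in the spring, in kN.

P ≈ 8.89 kN

If the spring were absent the bar would shorten by αΔT L = 8.7×10⁻⁶ × 62 × 925 = 0.4989 mm.
Let P be the tensile force in the spring. The bar extends elastically by PL/(AE) and the spring stretches by P/k; together these equal δ_free.
So P = δ_free / [L/(AE) + 1/k] = 0.4989 / [ 925/(195×110×10³) + 1/(77×10³) ].
P = 0.4989 / 5.611×10⁻⁵ = 8892 N.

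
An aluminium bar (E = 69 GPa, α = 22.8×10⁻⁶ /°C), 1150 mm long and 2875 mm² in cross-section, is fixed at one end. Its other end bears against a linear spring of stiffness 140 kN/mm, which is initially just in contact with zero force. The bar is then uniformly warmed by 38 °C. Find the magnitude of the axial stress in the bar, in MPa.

Free thermal expansion: δ_free = αΔT L = 22.8×10⁻⁶ × 38 × 1150 = 0.9964 mm.
Let P be the compressive force at the spring. The bar shortens elastically by PL/(AE) and the spring compresses by P/k; together these equal δ_free.
So P = δ_free / [L/(AE) + 1/k] = 0.9964 / [ 1150/(2875×69×10³) + 1/(140×10³) ].
P = 0.9964 / 1.294×10⁻⁵ = 77000 N.
σ = P/A = 77000/2875 = 26.78 MPa.

σ ≈ 26.8 MPa (compressive)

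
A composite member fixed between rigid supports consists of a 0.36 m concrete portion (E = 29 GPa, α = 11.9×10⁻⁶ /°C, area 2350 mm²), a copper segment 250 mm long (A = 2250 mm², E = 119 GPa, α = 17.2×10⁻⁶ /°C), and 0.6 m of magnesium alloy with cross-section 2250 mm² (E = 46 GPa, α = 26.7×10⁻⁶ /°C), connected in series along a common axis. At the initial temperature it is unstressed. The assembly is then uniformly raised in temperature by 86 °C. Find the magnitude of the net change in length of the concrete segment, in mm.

|ΔL| ≈ 0.562 mm

Free thermal expansion of the whole bar: Σ αᵢΔT Lᵢ = 11.9×10⁻⁶×86×360 + 17.2×10⁻⁶×86×250 + 26.7×10⁻⁶×86×600 = 2.116 mm.
Since the ends are fixed, an axial force P builds up, equal in every segment, with P · Σ Lᵢ/(AᵢEᵢ) = δ_free.
The series flexibility is Σ Lᵢ/(AᵢEᵢ) = 360/(2350×29×10³) + 250/(2250×119×10³) + 600/(2250×46×10³) = 1.201×10⁻⁵ mm/N.
So P = 2.116 / 1.201×10⁻⁵ = 176.1 kN, compressive.
For the concrete segment, free thermal change = 11.9×10⁻⁶×86×360 = 0.3684 mm and elastic change from P = 176100×360/(2350×29×10³) = 0.9304 mm; these oppose, so the net change is 0.562 mm (segment shortens).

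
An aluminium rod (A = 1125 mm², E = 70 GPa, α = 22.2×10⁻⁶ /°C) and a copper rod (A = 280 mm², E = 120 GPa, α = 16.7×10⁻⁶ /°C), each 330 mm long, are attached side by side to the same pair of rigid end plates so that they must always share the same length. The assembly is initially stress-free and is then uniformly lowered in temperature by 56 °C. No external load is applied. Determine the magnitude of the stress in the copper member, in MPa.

The aluminium has the larger α, so on cooling it would change length more than the copper if both were free. The rigid plates force a common final length, so the aluminium is put into tension and the copper into compression, with equal and opposite forces P (no external load).
Setting the final lengths equal and cancelling L: (α₁ − α₂)ΔT = P/(A₁E₁) + P/(A₂E₂).
|α₁ − α₂|·ΔT = 5.5×10⁻⁶ × 56 = 0.000308.
1/(A₁E₁) + 1/(A₂E₂) = 1/(1125×70×10³) + 1/(280×120×10³) = 4.246×10⁻⁸ N⁻¹.
P = 0.000308 / 4.246×10⁻⁸ = 7254 N = 7.254 kN.
σ_{copper} = P/A₂ = 7254/280 = 25.91 MPa, compressive.

σ ≈ 25.9 MPa (compressive)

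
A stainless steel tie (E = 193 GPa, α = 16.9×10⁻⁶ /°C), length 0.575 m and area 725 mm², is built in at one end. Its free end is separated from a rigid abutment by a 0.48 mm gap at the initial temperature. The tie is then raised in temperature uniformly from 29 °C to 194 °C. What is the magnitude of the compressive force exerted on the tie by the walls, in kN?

Unrestrained expansion: δ_free = αΔT L = 16.9×10⁻⁶ × 165 × 575 = 1.603 mm.
This exceeds the 0.48 mm gap, so the wall pushes back. The portion of expansion that must be recovered elastically is δ_free − gap = 1.603 − 0.48 = 1.123 mm.
Compatibility: PL/(AE) = 1.123 mm, so σ = P/A = E × (1.123/575) = 377.1 MPa.
Force on the wall = σA = 377.1 × 725 mm² = 273.4 kN.

P ≈ 273 kN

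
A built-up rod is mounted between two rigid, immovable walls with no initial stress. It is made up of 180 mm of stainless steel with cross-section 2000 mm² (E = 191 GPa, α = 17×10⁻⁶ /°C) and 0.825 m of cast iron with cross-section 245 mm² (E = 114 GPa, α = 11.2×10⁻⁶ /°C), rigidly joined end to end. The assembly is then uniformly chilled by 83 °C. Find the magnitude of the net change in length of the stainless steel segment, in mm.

If the supports were absent, the total length change would be Σ αᵢΔT Lᵢ = 17×10⁻⁶×83×180 + 11.2×10⁻⁶×83×825 = 1.021 mm.
The walls prevent any net length change, so an axial force P (same in every segment) develops. Compatibility: P · Σ Lᵢ/(AᵢEᵢ) = δ_free.
The series flexibility is Σ Lᵢ/(AᵢEᵢ) = 180/(2000×191×10³) + 825/(245×114×10³) = 3.001×10⁻⁵ mm/N.
P = 1.021 / 3.001×10⁻⁵ = 34020 N = 34.02 kN, tensile.
For the stainless steel segment, free thermal change = 17×10⁻⁶×83×180 = 0.254 mm and elastic change from P = 34020×180/(2000×191×10³) = 0.01603 mm; these oppose, so the net change is 0.238 mm (segment shortens).

|ΔL| ≈ 0.238 mm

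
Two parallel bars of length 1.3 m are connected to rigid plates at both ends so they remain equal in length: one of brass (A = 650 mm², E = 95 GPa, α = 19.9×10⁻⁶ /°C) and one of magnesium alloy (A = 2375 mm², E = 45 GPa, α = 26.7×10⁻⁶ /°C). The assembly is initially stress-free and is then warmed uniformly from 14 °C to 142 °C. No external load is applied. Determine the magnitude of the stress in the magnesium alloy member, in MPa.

Both members must finish at the same length. With the larger α, the magnesium alloy tends to over-expand; the plates restrain it, putting the magnesium alloy in compression and the brass in tension. With no external load the two internal forces are equal and opposite, magnitude P.
Compatibility of the two members (thermal + elastic change equal): (α₁ − α₂)ΔT = P·[1/(A₁E₁) + 1/(A₂E₂)].
|α₁ − α₂|·ΔT = 6.8×10⁻⁶ × 128 = 0.0008704.
1/(A₁E₁) + 1/(A₂E₂) = 1/(650×95×10³) + 1/(2375×45×10³) = 2.555×10⁻⁸ N⁻¹.
P = 0.0008704 / 2.555×10⁻⁸ = 34070 N = 34.07 kN.
σ_{magnesium alloy} = P/A₂ = 34070/2375 = 14.34 MPa, compressive.

σ ≈ 14.3 MPa (compressive)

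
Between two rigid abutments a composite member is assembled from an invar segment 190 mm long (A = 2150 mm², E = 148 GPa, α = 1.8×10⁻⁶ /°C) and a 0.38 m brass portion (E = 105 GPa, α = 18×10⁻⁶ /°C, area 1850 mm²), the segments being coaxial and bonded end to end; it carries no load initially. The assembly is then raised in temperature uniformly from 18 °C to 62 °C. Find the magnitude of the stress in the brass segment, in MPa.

σ ≈ 66.9 MPa (compressive)

If the supports were absent, the total length change would be Σ αᵢΔT Lᵢ = 1.8×10⁻⁶×44×190 + 18×10⁻⁶×44×380 = 0.316 mm.
Since the ends are fixed, an axial force P builds up, equal in every segment, with P · Σ Lᵢ/(AᵢEᵢ) = δ_free.
Σ Lᵢ/(AᵢEᵢ) = 190/(2150×148×10³) + 380/(1850×105×10³) = 2.553×10⁻⁶ mm/N.
Hence P = δ_free / Σ(L/AE) = 0.316/2.553×10⁻⁶ = 123.8 kN (compressive).
σ_{brass} = P / A = 123800 / 1850 = 66.9 MPa.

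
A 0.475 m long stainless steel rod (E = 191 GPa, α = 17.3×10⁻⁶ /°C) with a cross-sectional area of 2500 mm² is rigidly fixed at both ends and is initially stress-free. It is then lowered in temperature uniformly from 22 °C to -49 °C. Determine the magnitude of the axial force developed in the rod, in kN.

P ≈ 587 kN (tensile)

The ends cannot move, so σ = EαΔT = 191×10³ × 17.3×10⁻⁶ × 71 = 234.6 MPa.
P = AEαΔT = 2500 × 191×10³ × 17.3×10⁻⁶ × 71 = 586.5 kN (tensile).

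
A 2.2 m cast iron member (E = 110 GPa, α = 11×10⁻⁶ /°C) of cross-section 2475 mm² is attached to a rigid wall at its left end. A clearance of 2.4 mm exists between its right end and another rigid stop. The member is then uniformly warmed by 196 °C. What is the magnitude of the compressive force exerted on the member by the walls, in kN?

P ≈ 290 kN

Unrestrained expansion: δ_free = αΔT L = 11×10⁻⁶ × 196 × 2200 = 4.743 mm.
The gap closes (δ_free > 2.4 mm) and the wall then resists a further 4.743 − 2.4 = 2.343 mm of expansion.
So σ = E(δ_free − g)/L = 110×10³ × 2.343/2200 = 117.2 MPa.
Force on the wall = σA = 117.2 × 2475 mm² = 290 kN.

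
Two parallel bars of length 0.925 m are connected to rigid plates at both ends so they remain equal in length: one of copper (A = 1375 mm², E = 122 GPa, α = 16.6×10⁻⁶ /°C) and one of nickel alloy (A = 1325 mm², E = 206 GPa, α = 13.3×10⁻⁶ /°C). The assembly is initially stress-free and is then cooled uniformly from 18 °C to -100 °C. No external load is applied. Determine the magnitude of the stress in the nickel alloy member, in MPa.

The copper has the larger α, so on cooling it would change length more than the nickel alloy if both were free. The rigid plates force a common final length, so the copper is put into tension and the nickel alloy into compression, with equal and opposite forces P (no external load).
Compatibility of the two members (thermal + elastic change equal): (α₁ − α₂)ΔT = P·[1/(A₁E₁) + 1/(A₂E₂)].
|α₁ − α₂|·ΔT = 3.3×10⁻⁶ × 118 = 0.0003894.
1/(A₁E₁) + 1/(A₂E₂) = 1/(1375×122×10³) + 1/(1325×206×10³) = 9.625×10⁻⁹ N⁻¹.
P = 0.0003894 / 9.625×10⁻⁹ = 40460 N = 40.46 kN.
σ_{nickel alloy} = P/A₂ = 40460/1325 = 30.53 MPa, compressive.

σ ≈ 30.5 MPa (compressive)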